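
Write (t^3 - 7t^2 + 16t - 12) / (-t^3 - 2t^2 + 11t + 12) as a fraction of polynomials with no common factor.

(-t^2 + 4t - 4)/(t^2 + 5t + 4)

Apply the Euclidean algorithm:
  t^3 - 7t^2 + 16t - 12 = (-1)(-t^3 - 2t^2 + 11t + 12) + (-9t^2 + 27t)
  -t^3 - 2t^2 + 11t + 12 = ((1/9)t + 5/9)(-9t^2 + 27t) + (-4t + 12)
  -9t^2 + 27t = ((9/4)t)(-4t + 12) + (0)
Last nonzero remainder: -4t + 12. Dividing through by -4 gives the monic gcd t - 3.
Cancel t - 3 from numerator and denominator to get the reduced form.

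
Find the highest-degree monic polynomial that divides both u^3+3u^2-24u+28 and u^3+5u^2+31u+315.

u+7

Apply the Euclidean algorithm:
  u^3+3u^2-24u+28 = (u^3+5u^2+31u+315) + (-2u^2-55u-287)
  u^3+5u^2+31u+315 = (-(1/2)u+45/4)(-2u^2-55u-287) + ((2025/4)u+14175/4)
  -2u^2-55u-287 = (-(8/2025)u-164/2025)((2025/4)u+14175/4) + (0)
Last nonzero remainder: (2025/4)u+14175/4. Dividing through by 2025/4 gives the monic gcd u+7.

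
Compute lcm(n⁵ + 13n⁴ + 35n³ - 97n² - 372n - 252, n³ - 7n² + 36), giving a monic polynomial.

n⁶ + 7n⁵ - 43n⁴ - 307n³ + 210n² + 1980n + 1512

Apply the Euclidean algorithm:
  n⁵ + 13n⁴ + 35n³ - 97n² - 372n - 252 = (n² + 20n + 175)(n³ - 7n² + 36) + (1092n² - 1092n - 6552)
  n³ - 7n² + 36 = ((1/1092)n - 1/182)(1092n² - 1092n - 6552) + (0)
Last nonzero remainder: 1092n² - 1092n - 6552. Dividing through by 1092 gives the monic gcd n² - n - 6.
Then lcm(f, g) = f·g / gcd(f, g); expanding and making the result monic gives the answer.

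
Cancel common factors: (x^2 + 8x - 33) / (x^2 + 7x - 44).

(x - 3)/(x - 4)

By polynomial division,
  x^2 + 8x - 33 = (x^2 + 7x - 44) + (x + 11)
  x^2 + 7x - 44 = (x - 4)(x + 11) + (0)
The last nonzero remainder x + 11 is already monic.
Cancel x + 11 from numerator and denominator to get the reduced form.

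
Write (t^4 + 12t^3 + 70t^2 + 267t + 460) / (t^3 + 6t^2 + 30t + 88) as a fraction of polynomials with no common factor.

(t^3 + 8t^2 + 38t + 115)/(t^2 + 2t + 22)

Repeated division with remainder:
  t^4 + 12t^3 + 70t^2 + 267t + 460 = (t + 6)(t^3 + 6t^2 + 30t + 88) + (4t^2 - t - 68)
  t^3 + 6t^2 + 30t + 88 = ((1/4)t + 25/16)(4t^2 - t - 68) + ((777/16)t + 777/4)
  4t^2 - t - 68 = ((64/777)t - 272/777)((777/16)t + 777/4) + (0)
Last nonzero remainder: (777/16)t + 777/4. Dividing through by 777/16 gives the monic gcd t + 4.
Cancel t + 4 from numerator and denominator to get the reduced form.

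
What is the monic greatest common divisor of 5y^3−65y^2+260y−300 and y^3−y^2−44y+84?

y^2−8y+12

Euclidean algorithm in ℚ[y]:
  5y^3−65y^2+260y−300 = (5)(y^3−y^2−44y+84) + (−60y^2+480y−720)
  y^3−y^2−44y+84 = (−(1/60)y−7/60)(−60y^2+480y−720) + (0)
Last nonzero remainder: −60y^2+480y−720. Dividing through by −60 gives the monic gcd y^2−8y+12.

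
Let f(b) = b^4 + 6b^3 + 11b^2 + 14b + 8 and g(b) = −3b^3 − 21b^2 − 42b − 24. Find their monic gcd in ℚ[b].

By polynomial division,
  b^4 + 6b^3 + 11b^2 + 14b + 8 = (−(1/3)b + 1/3)(−3b^3 − 21b^2 − 42b − 24) + (4b^2 + 20b + 16)
  −3b^3 − 21b^2 − 42b − 24 = (−(3/4)b − 3/2)(4b^2 + 20b + 16) + (0)
Last nonzero remainder: 4b^2 + 20b + 16. Dividing through by 4 gives the monic gcd b^2 + 5b + 4.

b^2 + 5b + 4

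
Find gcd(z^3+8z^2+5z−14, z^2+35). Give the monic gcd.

1

By polynomial division,
  z^3+8z^2+5z−14 = (z+8)(z^2+35) + (−30z−294)
  z^2+35 = (−(1/30)z+49/150)(−30z−294) + (3276/25)
  −30z−294 = (−(125/546)z−175/78)(3276/25) + (0)
The last nonzero remainder is the constant 3276/25, so the polynomials are coprime and gcd = 1.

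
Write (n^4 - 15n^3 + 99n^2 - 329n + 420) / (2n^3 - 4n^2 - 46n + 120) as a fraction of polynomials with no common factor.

(n^3 - 12n^2 + 63n - 140)/(2n^2 + 2n - 40)

Euclidean algorithm in ℚ[n]:
  n^4 - 15n^3 + 99n^2 - 329n + 420 = ((1/2)n - 13/2)(2n^3 - 4n^2 - 46n + 120) + (96n^2 - 688n + 1200)
  2n^3 - 4n^2 - 46n + 120 = ((1/48)n + 31/288)(96n^2 - 688n + 1200) + ((55/18)n - 55/6)
  96n^2 - 688n + 1200 = ((1728/55)n - 1440/11)((55/18)n - 55/6) + (0)
Last nonzero remainder: (55/18)n - 55/6. Dividing through by 55/18 gives the monic gcd n - 3.
Cancel n - 3 from numerator and denominator to get the reduced form.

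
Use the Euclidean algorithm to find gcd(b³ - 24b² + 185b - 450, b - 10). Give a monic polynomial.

b - 10

Repeated division with remainder:
  b³ - 24b² + 185b - 450 = (b² - 14b + 45)(b - 10) + (0)
The last nonzero remainder b - 10 is already monic.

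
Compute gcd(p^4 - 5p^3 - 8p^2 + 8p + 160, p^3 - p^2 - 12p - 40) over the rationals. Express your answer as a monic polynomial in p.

p^3 - p^2 - 12p - 40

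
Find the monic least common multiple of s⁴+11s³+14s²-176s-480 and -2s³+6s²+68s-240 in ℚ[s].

Repeated division with remainder:
  s⁴+11s³+14s²-176s-480 = (-(1/2)s-7)(-2s³+6s²+68s-240) + (90s²+180s-2160)
  -2s³+6s²+68s-240 = (-(1/45)s+1/9)(90s²+180s-2160) + (0)
Last nonzero remainder: 90s²+180s-2160. Dividing through by 90 gives the monic gcd s²+2s-24.
Then lcm(f, g) = f·g / gcd(f, g); expanding and making the result monic gives the answer.

s⁵+6s⁴-41s³-246s²+400s+2400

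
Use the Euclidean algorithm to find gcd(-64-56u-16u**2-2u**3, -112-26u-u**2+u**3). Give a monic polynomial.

Repeated division with remainder:
  -2u**3-16u**2-56u-64 = (-2)(u**3-u**2-26u-112) + (-18u**2-108u-288)
  u**3-u**2-26u-112 = (-(1/18)u+7/18)(-18u**2-108u-288) + (0)
Last nonzero remainder: -18u**2-108u-288. Dividing through by -18 gives the monic gcd u**2+6u+16.

16+6u+u**2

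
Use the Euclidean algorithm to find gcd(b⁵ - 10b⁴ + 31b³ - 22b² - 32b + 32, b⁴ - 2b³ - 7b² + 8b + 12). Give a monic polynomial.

b² - b - 2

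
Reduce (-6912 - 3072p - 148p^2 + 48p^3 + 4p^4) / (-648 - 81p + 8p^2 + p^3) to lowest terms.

(-96 - 20p + 4p^2)/(-9 + p)

Apply the Euclidean algorithm:
  4p^4 + 48p^3 - 148p^2 - 3072p - 6912 = (4p + 16)(p^3 + 8p^2 - 81p - 648) + (48p^2 + 816p + 3456)
  p^3 + 8p^2 - 81p - 648 = ((1/48)p - 3/16)(48p^2 + 816p + 3456) + (0)
Last nonzero remainder: 48p^2 + 816p + 3456. Dividing through by 48 gives the monic gcd p^2 + 17p + 72.
Cancel p^2 + 17p + 72 from numerator and denominator to get the reduced form.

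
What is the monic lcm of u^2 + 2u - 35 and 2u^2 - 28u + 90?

u^3 - 7u^2 - 53u + 315

Apply the Euclidean algorithm:
  u^2 + 2u - 35 = (1/2)(2u^2 - 28u + 90) + (16u - 80)
  2u^2 - 28u + 90 = ((1/8)u - 9/8)(16u - 80) + (0)
Last nonzero remainder: 16u - 80. Dividing through by 16 gives the monic gcd u - 5.
Then lcm(f, g) = f·g / gcd(f, g); expanding and making the result monic gives the answer.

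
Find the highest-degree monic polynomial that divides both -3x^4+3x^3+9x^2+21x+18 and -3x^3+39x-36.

x-3

By polynomial division,
  -3x^4+3x^3+9x^2+21x+18 = (x-1)(-3x^3+39x-36) + (-30x^2+96x-18)
  -3x^3+39x-36 = ((1/10)x+8/25)(-30x^2+96x-18) + ((252/25)x-756/25)
  -30x^2+96x-18 = (-(125/42)x+25/42)((252/25)x-756/25) + (0)
Last nonzero remainder: (252/25)x-756/25. Dividing through by 252/25 gives the monic gcd x-3.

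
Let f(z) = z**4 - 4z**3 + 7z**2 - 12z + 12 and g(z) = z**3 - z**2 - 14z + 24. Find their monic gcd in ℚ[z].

z - 2

Apply the Euclidean algorithm:
  z**4 - 4z**3 + 7z**2 - 12z + 12 = (z - 3)(z**3 - z**2 - 14z + 24) + (18z**2 - 78z + 84)
  z**3 - z**2 - 14z + 24 = ((1/18)z + 5/27)(18z**2 - 78z + 84) + (-(38/9)z + 76/9)
  18z**2 - 78z + 84 = (-(81/19)z + 189/19)(-(38/9)z + 76/9) + (0)
Last nonzero remainder: -(38/9)z + 76/9. Dividing through by -38/9 gives the monic gcd z - 2.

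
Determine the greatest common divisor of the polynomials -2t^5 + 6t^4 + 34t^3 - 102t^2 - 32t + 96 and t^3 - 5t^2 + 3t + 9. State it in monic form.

By polynomial division,
  -2t^5 + 6t^4 + 34t^3 - 102t^2 - 32t + 96 = (-2t^2 - 4t + 20)(t^3 - 5t^2 + 3t + 9) + (28t^2 - 56t - 84)
  t^3 - 5t^2 + 3t + 9 = ((1/28)t - 3/28)(28t^2 - 56t - 84) + (0)
Last nonzero remainder: 28t^2 - 56t - 84. Dividing through by 28 gives the monic gcd t^2 - 2t - 3.

t^2 - 2t - 3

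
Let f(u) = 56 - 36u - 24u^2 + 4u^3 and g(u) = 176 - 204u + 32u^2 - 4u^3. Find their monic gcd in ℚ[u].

-1 + u

By polynomial division,
  4u^3 - 24u^2 - 36u + 56 = (-1)(-4u^3 + 32u^2 - 204u + 176) + (8u^2 - 240u + 232)
  -4u^3 + 32u^2 - 204u + 176 = (-(1/2)u - 11)(8u^2 - 240u + 232) + (-2728u + 2728)
  8u^2 - 240u + 232 = (-(1/341)u + 29/341)(-2728u + 2728) + (0)
Last nonzero remainder: -2728u + 2728. Dividing through by -2728 gives the monic gcd u - 1.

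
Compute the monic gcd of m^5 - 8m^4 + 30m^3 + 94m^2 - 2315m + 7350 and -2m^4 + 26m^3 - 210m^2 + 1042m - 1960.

m^3 - 9m^2 + 69m - 245

Euclidean algorithm in ℚ[m]:
  m^5 - 8m^4 + 30m^3 + 94m^2 - 2315m + 7350 = (-(1/2)m - 5/2)(-2m^4 + 26m^3 - 210m^2 + 1042m - 1960) + (-10m^3 + 90m^2 - 690m + 2450)
  -2m^4 + 26m^3 - 210m^2 + 1042m - 1960 = ((1/5)m - 4/5)(-10m^3 + 90m^2 - 690m + 2450) + (0)
Last nonzero remainder: -10m^3 + 90m^2 - 690m + 2450. Dividing through by -10 gives the monic gcd m^3 - 9m^2 + 69m - 245.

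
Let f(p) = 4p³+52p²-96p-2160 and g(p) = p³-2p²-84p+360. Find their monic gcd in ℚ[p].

By polynomial division,
  4p³+52p²-96p-2160 = (4)(p³-2p²-84p+360) + (60p²+240p-3600)
  p³-2p²-84p+360 = ((1/60)p-1/10)(60p²+240p-3600) + (0)
Last nonzero remainder: 60p²+240p-3600. Dividing through by 60 gives the monic gcd p²+4p-60.

p²+4p-60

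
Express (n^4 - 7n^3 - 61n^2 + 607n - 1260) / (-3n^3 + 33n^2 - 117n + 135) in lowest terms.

(-n^3 + 2n^2 + 71n - 252)/(3n^2 - 18n + 27)

By polynomial division,
  n^4 - 7n^3 - 61n^2 + 607n - 1260 = (-(1/3)n - 4/3)(-3n^3 + 33n^2 - 117n + 135) + (-56n^2 + 496n - 1080)
  -3n^3 + 33n^2 - 117n + 135 = ((3/56)n - 45/392)(-56n^2 + 496n - 1080) + (-(108/49)n + 540/49)
  -56n^2 + 496n - 1080 = ((686/27)n - 98)(-(108/49)n + 540/49) + (0)
Last nonzero remainder: -(108/49)n + 540/49. Dividing through by -108/49 gives the monic gcd n - 5.
Cancel n - 5 from numerator and denominator to get the reduced form.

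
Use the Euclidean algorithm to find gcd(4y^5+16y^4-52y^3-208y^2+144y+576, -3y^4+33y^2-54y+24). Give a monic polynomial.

Repeated division with remainder:
  4y^5+16y^4-52y^3-208y^2+144y+576 = (-(4/3)y-16/3)(-3y^4+33y^2-54y+24) + (-8y^3-104y^2-112y+704)
  -3y^4+33y^2-54y+24 = ((3/8)y-39/8)(-8y^3-104y^2-112y+704) + (-432y^2-864y+3456)
  -8y^3-104y^2-112y+704 = ((1/54)y+11/54)(-432y^2-864y+3456) + (0)
Last nonzero remainder: -432y^2-864y+3456. Dividing through by -432 gives the monic gcd y^2+2y-8.

y^2+2y-8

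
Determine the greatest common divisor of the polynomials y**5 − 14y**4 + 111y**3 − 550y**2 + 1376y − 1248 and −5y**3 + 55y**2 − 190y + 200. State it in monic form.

Euclidean algorithm in ℚ[y]:
  y**5 − 14y**4 + 111y**3 − 550y**2 + 1376y − 1248 = (−(1/5)y**2 + (3/5)y − 8)(−5y**3 + 55y**2 − 190y + 200) + (44y**2 − 264y + 352)
  −5y**3 + 55y**2 − 190y + 200 = (−(5/44)y + 25/44)(44y**2 − 264y + 352) + (0)
Last nonzero remainder: 44y**2 − 264y + 352. Dividing through by 44 gives the monic gcd y**2 − 6y + 8.

y**2 − 6y + 8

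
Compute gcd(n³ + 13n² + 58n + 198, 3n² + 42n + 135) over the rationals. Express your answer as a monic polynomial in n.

By polynomial division,
  n³ + 13n² + 58n + 198 = ((1/3)n − 1/3)(3n² + 42n + 135) + (27n + 243)
  3n² + 42n + 135 = ((1/9)n + 5/9)(27n + 243) + (0)
Last nonzero remainder: 27n + 243. Dividing through by 27 gives the monic gcd n + 9.

n + 9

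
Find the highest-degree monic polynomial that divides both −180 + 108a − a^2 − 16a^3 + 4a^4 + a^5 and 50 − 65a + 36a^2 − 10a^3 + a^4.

−10 + 11a − 5a^2 + a^3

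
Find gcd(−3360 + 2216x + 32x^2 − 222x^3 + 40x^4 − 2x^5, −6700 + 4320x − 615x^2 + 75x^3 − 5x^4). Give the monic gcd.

20 − 12x + x^2

Repeated division with remainder:
  −2x^5 + 40x^4 − 222x^3 + 32x^2 + 2216x − 3360 = ((2/5)x − 2)(−5x^4 + 75x^3 − 615x^2 + 4320x − 6700) + (174x^3 − 2926x^2 + 13536x − 16760)
  −5x^4 + 75x^3 − 615x^2 + 4320x − 6700 = (−(5/174)x − 395/7569)(174x^3 − 2926x^2 + 13536x − 16760) + (−(2866625/7569)x^2 + (11466500/2523)x − 57332500/7569)
  174x^3 − 2926x^2 + 13536x − 16760 = (−(1317006/2866625)x + 6342822/2866625)(−(2866625/7569)x^2 + (11466500/2523)x − 57332500/7569) + (0)
Last nonzero remainder: −(2866625/7569)x^2 + (11466500/2523)x − 57332500/7569. Dividing through by −2866625/7569 gives the monic gcd x^2 − 12x + 20.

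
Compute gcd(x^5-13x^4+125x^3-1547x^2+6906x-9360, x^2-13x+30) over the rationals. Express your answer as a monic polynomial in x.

x^2-13x+30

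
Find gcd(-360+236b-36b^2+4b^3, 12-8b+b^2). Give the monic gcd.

-2+b

Apply the Euclidean algorithm:
  4b^3-36b^2+236b-360 = (4b-4)(b^2-8b+12) + (156b-312)
  b^2-8b+12 = ((1/156)b-1/26)(156b-312) + (0)
Last nonzero remainder: 156b-312. Dividing through by 156 gives the monic gcd b-2.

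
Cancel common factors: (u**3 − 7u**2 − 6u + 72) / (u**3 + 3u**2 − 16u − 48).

By polynomial division,
  u**3 − 7u**2 − 6u + 72 = (u**3 + 3u**2 − 16u − 48) + (−10u**2 + 10u + 120)
  u**3 + 3u**2 − 16u − 48 = (−(1/10)u − 2/5)(−10u**2 + 10u + 120) + (0)
Last nonzero remainder: −10u**2 + 10u + 120. Dividing through by −10 gives the monic gcd u**2 − u − 12.
Cancel u**2 − u − 12 from numerator and denominator to get the reduced form.

(u − 6)/(u + 4)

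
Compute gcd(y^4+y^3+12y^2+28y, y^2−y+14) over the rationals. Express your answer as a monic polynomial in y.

y^2−y+14

Euclidean algorithm in ℚ[y]:
  y^4+y^3+12y^2+28y = (y^2+2y)(y^2−y+14) + (0)
The last nonzero remainder y^2−y+14 is already monic.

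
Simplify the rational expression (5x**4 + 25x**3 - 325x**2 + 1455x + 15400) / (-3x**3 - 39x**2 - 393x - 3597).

(-5x**3 + 30x**2 - 5x - 1400)/(3x**2 + 6x + 327)

By polynomial division,
  5x**4 + 25x**3 - 325x**2 + 1455x + 15400 = (-(5/3)x + 40/3)(-3x**3 - 39x**2 - 393x - 3597) + (-460x**2 + 700x + 63360)
  -3x**3 - 39x**2 - 393x - 3597 = ((3/460)x + 501/5290)(-460x**2 + 700x + 63360) + (-(461559/529)x - 5077149/529)
  -460x**2 + 700x + 63360 = ((243340/461559)x - 1015680/153853)(-(461559/529)x - 5077149/529) + (0)
Last nonzero remainder: -(461559/529)x - 5077149/529. Dividing through by -461559/529 gives the monic gcd x + 11.
Cancel x + 11 from numerator and denominator to get the reduced form.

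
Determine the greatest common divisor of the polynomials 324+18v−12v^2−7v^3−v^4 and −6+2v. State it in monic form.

−3+v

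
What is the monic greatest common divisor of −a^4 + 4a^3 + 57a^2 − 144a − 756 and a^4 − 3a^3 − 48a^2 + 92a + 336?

a^2 − a − 42

Repeated division with remainder:
  −a^4 + 4a^3 + 57a^2 − 144a − 756 = (−1)(a^4 − 3a^3 − 48a^2 + 92a + 336) + (a^3 + 9a^2 − 52a − 420)
  a^4 − 3a^3 − 48a^2 + 92a + 336 = (a − 12)(a^3 + 9a^2 − 52a − 420) + (112a^2 − 112a − 4704)
  a^3 + 9a^2 − 52a − 420 = ((1/112)a + 5/56)(112a^2 − 112a − 4704) + (0)
Last nonzero remainder: 112a^2 − 112a − 4704. Dividing through by 112 gives the monic gcd a^2 − a − 42.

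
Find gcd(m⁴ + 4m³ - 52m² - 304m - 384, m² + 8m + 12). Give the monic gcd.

m² + 8m + 12

Euclidean algorithm in ℚ[m]:
  m⁴ + 4m³ - 52m² - 304m - 384 = (m² - 4m - 32)(m² + 8m + 12) + (0)
The last nonzero remainder m² + 8m + 12 is already monic.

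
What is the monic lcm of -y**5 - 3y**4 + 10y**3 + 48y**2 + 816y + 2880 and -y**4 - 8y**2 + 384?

y**6 - y**5 - 22y**4 - 8y**3 - 624y**2 + 384y + 11520

Repeated division with remainder:
  -y**5 - 3y**4 + 10y**3 + 48y**2 + 816y + 2880 = (y + 3)(-y**4 - 8y**2 + 384) + (18y**3 + 72y**2 + 432y + 1728)
  -y**4 - 8y**2 + 384 = (-(1/18)y + 2/9)(18y**3 + 72y**2 + 432y + 1728) + (0)
Last nonzero remainder: 18y**3 + 72y**2 + 432y + 1728. Dividing through by 18 gives the monic gcd y**3 + 4y**2 + 24y + 96.
Then lcm(f, g) = f·g / gcd(f, g); expanding and making the result monic gives the answer.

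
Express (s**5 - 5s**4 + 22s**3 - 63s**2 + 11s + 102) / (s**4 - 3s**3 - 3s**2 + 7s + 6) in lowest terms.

By polynomial division,
  s**5 - 5s**4 + 22s**3 - 63s**2 + 11s + 102 = (s - 2)(s**4 - 3s**3 - 3s**2 + 7s + 6) + (19s**3 - 76s**2 + 19s + 114)
  s**4 - 3s**3 - 3s**2 + 7s + 6 = ((1/19)s + 1/19)(19s**3 - 76s**2 + 19s + 114) + (0)
Last nonzero remainder: 19s**3 - 76s**2 + 19s + 114. Dividing through by 19 gives the monic gcd s**3 - 4s**2 + s + 6.
Cancel s**3 - 4s**2 + s + 6 from numerator and denominator to get the reduced form.

(s**2 - s + 17)/(s + 1)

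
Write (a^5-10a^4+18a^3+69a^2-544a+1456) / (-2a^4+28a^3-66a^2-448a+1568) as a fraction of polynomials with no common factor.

Euclidean algorithm in ℚ[a]:
  a^5-10a^4+18a^3+69a^2-544a+1456 = (-(1/2)a-2)(-2a^4+28a^3-66a^2-448a+1568) + (41a^3-287a^2-656a+4592)
  -2a^4+28a^3-66a^2-448a+1568 = (-(2/41)a+14/41)(41a^3-287a^2-656a+4592) + (0)
Last nonzero remainder: 41a^3-287a^2-656a+4592. Dividing through by 41 gives the monic gcd a^3-7a^2-16a+112.
Cancel a^3-7a^2-16a+112 from numerator and denominator to get the reduced form.

(-a^2+3a-13)/(2a-14)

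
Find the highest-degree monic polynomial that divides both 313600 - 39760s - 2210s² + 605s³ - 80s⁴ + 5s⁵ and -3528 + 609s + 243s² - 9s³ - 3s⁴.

-56 - s + s²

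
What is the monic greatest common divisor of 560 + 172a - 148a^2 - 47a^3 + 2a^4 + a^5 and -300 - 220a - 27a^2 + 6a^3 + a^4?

10 + 7a + a^2

Euclidean algorithm in ℚ[a]:
  a^5 + 2a^4 - 47a^3 - 148a^2 + 172a + 560 = (a - 4)(a^4 + 6a^3 - 27a^2 - 220a - 300) + (4a^3 - 36a^2 - 408a - 640)
  a^4 + 6a^3 - 27a^2 - 220a - 300 = ((1/4)a + 15/4)(4a^3 - 36a^2 - 408a - 640) + (210a^2 + 1470a + 2100)
  4a^3 - 36a^2 - 408a - 640 = ((2/105)a - 32/105)(210a^2 + 1470a + 2100) + (0)
Last nonzero remainder: 210a^2 + 1470a + 2100. Dividing through by 210 gives the monic gcd a^2 + 7a + 10.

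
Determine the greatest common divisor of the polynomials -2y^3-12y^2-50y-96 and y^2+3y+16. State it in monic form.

y^2+3y+16

Repeated division with remainder:
  -2y^3-12y^2-50y-96 = (-2y-6)(y^2+3y+16) + (0)
The last nonzero remainder y^2+3y+16 is already monic.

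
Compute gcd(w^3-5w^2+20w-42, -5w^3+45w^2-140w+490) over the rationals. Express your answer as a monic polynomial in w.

w^2-2w+14

By polynomial division,
  w^3-5w^2+20w-42 = (-1/5)(-5w^3+45w^2-140w+490) + (4w^2-8w+56)
  -5w^3+45w^2-140w+490 = (-(5/4)w+35/4)(4w^2-8w+56) + (0)
Last nonzero remainder: 4w^2-8w+56. Dividing through by 4 gives the monic gcd w^2-2w+14.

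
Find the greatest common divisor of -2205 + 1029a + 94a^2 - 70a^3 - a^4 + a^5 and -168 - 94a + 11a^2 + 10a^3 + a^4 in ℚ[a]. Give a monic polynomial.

-21 + 4a + a^2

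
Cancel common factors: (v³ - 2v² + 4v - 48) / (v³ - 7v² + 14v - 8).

(v² + 2v + 12)/(v² - 3v + 2)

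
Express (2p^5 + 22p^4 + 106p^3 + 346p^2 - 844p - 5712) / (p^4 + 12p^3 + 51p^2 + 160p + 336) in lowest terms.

Repeated division with remainder:
  2p^5 + 22p^4 + 106p^3 + 346p^2 - 844p - 5712 = (2p - 2)(p^4 + 12p^3 + 51p^2 + 160p + 336) + (28p^3 + 128p^2 - 1196p - 5040)
  p^4 + 12p^3 + 51p^2 + 160p + 336 = ((1/28)p + 13/49)(28p^3 + 128p^2 - 1196p - 5040) + ((2928/49)p^2 + (32208/49)p + 11712/7)
  28p^3 + 128p^2 - 1196p - 5040 = ((343/732)p - 735/244)((2928/49)p^2 + (32208/49)p + 11712/7) + (0)
Last nonzero remainder: (2928/49)p^2 + (32208/49)p + 11712/7. Dividing through by 2928/49 gives the monic gcd p^2 + 11p + 28.
Cancel p^2 + 11p + 28 from numerator and denominator to get the reduced form.

(2p^3 + 50p - 204)/(p^2 + p + 12)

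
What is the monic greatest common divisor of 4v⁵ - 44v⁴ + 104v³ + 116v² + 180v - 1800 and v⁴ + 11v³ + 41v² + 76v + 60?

v² + 3v + 5

Euclidean algorithm in ℚ[v]:
  4v⁵ - 44v⁴ + 104v³ + 116v² + 180v - 1800 = (4v - 88)(v⁴ + 11v³ + 41v² + 76v + 60) + (908v³ + 3420v² + 6628v + 3480)
  v⁴ + 11v³ + 41v² + 76v + 60 = ((1/908)v + 821/103058)(908v³ + 3420v² + 6628v + 3480) + ((332640/51529)v² + (997920/51529)v + 1663200/51529)
  908v³ + 3420v² + 6628v + 3480 = ((11697083/83160)v + 1494341/13860)((332640/51529)v² + (997920/51529)v + 1663200/51529) + (0)
Last nonzero remainder: (332640/51529)v² + (997920/51529)v + 1663200/51529. Dividing through by 332640/51529 gives the monic gcd v² + 3v + 5.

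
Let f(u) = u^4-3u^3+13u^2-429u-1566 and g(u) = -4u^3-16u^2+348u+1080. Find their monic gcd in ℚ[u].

Euclidean algorithm in ℚ[u]:
  u^4-3u^3+13u^2-429u-1566 = (-(1/4)u+7/4)(-4u^3-16u^2+348u+1080) + (128u^2-768u-3456)
  -4u^3-16u^2+348u+1080 = (-(1/32)u-5/16)(128u^2-768u-3456) + (0)
Last nonzero remainder: 128u^2-768u-3456. Dividing through by 128 gives the monic gcd u^2-6u-27.

u^2-6u-27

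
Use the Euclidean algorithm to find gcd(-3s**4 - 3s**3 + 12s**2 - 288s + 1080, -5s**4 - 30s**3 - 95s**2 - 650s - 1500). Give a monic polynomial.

By polynomial division,
  -3s**4 - 3s**3 + 12s**2 - 288s + 1080 = (3/5)(-5s**4 - 30s**3 - 95s**2 - 650s - 1500) + (15s**3 + 69s**2 + 102s + 1980)
  -5s**4 - 30s**3 - 95s**2 - 650s - 1500 = (-(1/3)s - 7/15)(15s**3 + 69s**2 + 102s + 1980) + (-(144/5)s**2 + (288/5)s - 576)
  15s**3 + 69s**2 + 102s + 1980 = (-(25/48)s - 55/16)(-(144/5)s**2 + (288/5)s - 576) + (0)
Last nonzero remainder: -(144/5)s**2 + (288/5)s - 576. Dividing through by -144/5 gives the monic gcd s**2 - 2s + 20.

s**2 - 2s + 20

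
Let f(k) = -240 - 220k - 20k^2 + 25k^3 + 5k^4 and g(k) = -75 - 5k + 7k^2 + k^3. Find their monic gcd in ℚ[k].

Apply the Euclidean algorithm:
  5k^4 + 25k^3 - 20k^2 - 220k - 240 = (5k - 10)(k^3 + 7k^2 - 5k - 75) + (75k^2 + 105k - 990)
  k^3 + 7k^2 - 5k - 75 = ((1/75)k + 28/375)(75k^2 + 105k - 990) + ((9/25)k - 27/25)
  75k^2 + 105k - 990 = ((625/3)k + 2750/3)((9/25)k - 27/25) + (0)
Last nonzero remainder: (9/25)k - 27/25. Dividing through by 9/25 gives the monic gcd k - 3.

-3 + k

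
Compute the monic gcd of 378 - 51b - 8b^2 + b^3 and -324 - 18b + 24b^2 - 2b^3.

Repeated division with remainder:
  b^3 - 8b^2 - 51b + 378 = (-1/2)(-2b^3 + 24b^2 - 18b - 324) + (4b^2 - 60b + 216)
  -2b^3 + 24b^2 - 18b - 324 = (-(1/2)b - 3/2)(4b^2 - 60b + 216) + (0)
Last nonzero remainder: 4b^2 - 60b + 216. Dividing through by 4 gives the monic gcd b^2 - 15b + 54.

54 - 15b + b^2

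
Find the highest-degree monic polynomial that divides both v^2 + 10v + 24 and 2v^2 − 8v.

1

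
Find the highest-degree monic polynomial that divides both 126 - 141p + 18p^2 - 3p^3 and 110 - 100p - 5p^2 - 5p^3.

By polynomial division,
  -3p^3 + 18p^2 - 141p + 126 = (3/5)(-5p^3 - 5p^2 - 100p + 110) + (21p^2 - 81p + 60)
  -5p^3 - 5p^2 - 100p + 110 = (-(5/21)p - 170/147)(21p^2 - 81p + 60) + (-(8790/49)p + 8790/49)
  21p^2 - 81p + 60 = (-(343/2930)p + 98/293)(-(8790/49)p + 8790/49) + (0)
Last nonzero remainder: -(8790/49)p + 8790/49. Dividing through by -8790/49 gives the monic gcd p - 1.

-1 + p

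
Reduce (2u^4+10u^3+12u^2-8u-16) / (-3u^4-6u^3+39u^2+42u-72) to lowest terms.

Repeated division with remainder:
  2u^4+10u^3+12u^2-8u-16 = (-2/3)(-3u^4-6u^3+39u^2+42u-72) + (6u^3+38u^2+20u-64)
  -3u^4-6u^3+39u^2+42u-72 = (-(1/2)u+13/6)(6u^3+38u^2+20u-64) + (-(100/3)u^2-(100/3)u+200/3)
  6u^3+38u^2+20u-64 = (-(9/50)u-24/25)(-(100/3)u^2-(100/3)u+200/3) + (0)
Last nonzero remainder: -(100/3)u^2-(100/3)u+200/3. Dividing through by -100/3 gives the monic gcd u^2+u-2.
Cancel u^2+u-2 from numerator and denominator to get the reduced form.

(-2u^2-8u-8)/(3u^2+3u-36)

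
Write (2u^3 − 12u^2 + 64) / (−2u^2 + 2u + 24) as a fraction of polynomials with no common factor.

Euclidean algorithm in ℚ[u]:
  2u^3 − 12u^2 + 64 = (−u + 5)(−2u^2 + 2u + 24) + (14u − 56)
  −2u^2 + 2u + 24 = (−(1/7)u − 3/7)(14u − 56) + (0)
Last nonzero remainder: 14u − 56. Dividing through by 14 gives the monic gcd u − 4.
Cancel u − 4 from numerator and denominator to get the reduced form.

(−u^2 + 2u + 8)/(u + 3)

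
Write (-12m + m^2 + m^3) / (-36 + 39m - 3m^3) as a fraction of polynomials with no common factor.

(-m)/(-3 + 3m)

Repeated division with remainder:
  m^3 + m^2 - 12m = (-1/3)(-3m^3 + 39m - 36) + (m^2 + m - 12)
  -3m^3 + 39m - 36 = (-3m + 3)(m^2 + m - 12) + (0)
The last nonzero remainder m^2 + m - 12 is already monic.
Cancel m^2 + m - 12 from numerator and denominator to get the reduced form.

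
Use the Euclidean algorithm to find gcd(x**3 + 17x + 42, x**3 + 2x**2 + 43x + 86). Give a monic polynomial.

x + 2

By polynomial division,
  x**3 + 17x + 42 = (x**3 + 2x**2 + 43x + 86) + (−2x**2 − 26x − 44)
  x**3 + 2x**2 + 43x + 86 = (−(1/2)x + 11/2)(−2x**2 − 26x − 44) + (164x + 328)
  −2x**2 − 26x − 44 = (−(1/82)x − 11/82)(164x + 328) + (0)
Last nonzero remainder: 164x + 328. Dividing through by 164 gives the monic gcd x + 2.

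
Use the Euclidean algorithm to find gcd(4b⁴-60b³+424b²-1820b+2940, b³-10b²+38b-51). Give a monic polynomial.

b-3

Euclidean algorithm in ℚ[b]:
  4b⁴-60b³+424b²-1820b+2940 = (4b-20)(b³-10b²+38b-51) + (72b²-856b+1920)
  b³-10b²+38b-51 = ((1/72)b+17/648)(72b²-856b+1920) + ((2737/81)b-2737/27)
  72b²-856b+1920 = ((5832/2737)b-51840/2737)((2737/81)b-2737/27) + (0)
Last nonzero remainder: (2737/81)b-2737/27. Dividing through by 2737/81 gives the monic gcd b-3.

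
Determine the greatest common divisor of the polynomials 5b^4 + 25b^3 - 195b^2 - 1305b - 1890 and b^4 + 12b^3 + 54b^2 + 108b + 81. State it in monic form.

b^2 + 6b + 9

Apply the Euclidean algorithm:
  5b^4 + 25b^3 - 195b^2 - 1305b - 1890 = (5)(b^4 + 12b^3 + 54b^2 + 108b + 81) + (-35b^3 - 465b^2 - 1845b - 2295)
  b^4 + 12b^3 + 54b^2 + 108b + 81 = (-(1/35)b + 9/245)(-35b^3 - 465b^2 - 1845b - 2295) + ((900/49)b^2 + (5400/49)b + 8100/49)
  -35b^3 - 465b^2 - 1845b - 2295 = (-(343/180)b - 833/60)((900/49)b^2 + (5400/49)b + 8100/49) + (0)
Last nonzero remainder: (900/49)b^2 + (5400/49)b + 8100/49. Dividing through by 900/49 gives the monic gcd b^2 + 6b + 9.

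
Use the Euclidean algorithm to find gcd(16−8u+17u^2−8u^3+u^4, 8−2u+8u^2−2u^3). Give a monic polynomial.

−4+u−4u^2+u^3

Euclidean algorithm in ℚ[u]:
  u^4−8u^3+17u^2−8u+16 = (−(1/2)u+2)(−2u^3+8u^2−2u+8) + (0)
Last nonzero remainder: −2u^3+8u^2−2u+8. Dividing through by −2 gives the monic gcd u^3−4u^2+u−4.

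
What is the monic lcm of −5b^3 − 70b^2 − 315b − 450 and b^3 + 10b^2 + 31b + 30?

b^4 + 16b^3 + 91b^2 + 216b + 180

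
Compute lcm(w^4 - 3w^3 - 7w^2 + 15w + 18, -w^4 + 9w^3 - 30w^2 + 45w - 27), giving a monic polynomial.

w^6 - 6w^5 + 5w^4 + 27w^3 - 48w^2 - 9w + 54

Apply the Euclidean algorithm:
  w^4 - 3w^3 - 7w^2 + 15w + 18 = (-1)(-w^4 + 9w^3 - 30w^2 + 45w - 27) + (6w^3 - 37w^2 + 60w - 9)
  -w^4 + 9w^3 - 30w^2 + 45w - 27 = (-(1/6)w + 17/36)(6w^3 - 37w^2 + 60w - 9) + (-(91/36)w^2 + (91/6)w - 91/4)
  6w^3 - 37w^2 + 60w - 9 = (-(216/91)w + 36/91)(-(91/36)w^2 + (91/6)w - 91/4) + (0)
Last nonzero remainder: -(91/36)w^2 + (91/6)w - 91/4. Dividing through by -91/36 gives the monic gcd w^2 - 6w + 9.
Then lcm(f, g) = f·g / gcd(f, g); expanding and making the result monic gives the answer.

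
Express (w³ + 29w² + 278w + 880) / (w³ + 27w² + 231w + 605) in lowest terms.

Apply the Euclidean algorithm:
  w³ + 29w² + 278w + 880 = (w³ + 27w² + 231w + 605) + (2w² + 47w + 275)
  w³ + 27w² + 231w + 605 = ((1/2)w + 7/4)(2w² + 47w + 275) + ((45/4)w + 495/4)
  2w² + 47w + 275 = ((8/45)w + 20/9)((45/4)w + 495/4) + (0)
Last nonzero remainder: (45/4)w + 495/4. Dividing through by 45/4 gives the monic gcd w + 11.
Cancel w + 11 from numerator and denominator to get the reduced form.

(w² + 18w + 80)/(w² + 16w + 55)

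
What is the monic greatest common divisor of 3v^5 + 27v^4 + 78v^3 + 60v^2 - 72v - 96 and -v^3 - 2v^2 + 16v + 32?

Repeated division with remainder:
  3v^5 + 27v^4 + 78v^3 + 60v^2 - 72v - 96 = (-3v^2 - 21v - 84)(-v^3 - 2v^2 + 16v + 32) + (324v^2 + 1944v + 2592)
  -v^3 - 2v^2 + 16v + 32 = (-(1/324)v + 1/81)(324v^2 + 1944v + 2592) + (0)
Last nonzero remainder: 324v^2 + 1944v + 2592. Dividing through by 324 gives the monic gcd v^2 + 6v + 8.

v^2 + 6v + 8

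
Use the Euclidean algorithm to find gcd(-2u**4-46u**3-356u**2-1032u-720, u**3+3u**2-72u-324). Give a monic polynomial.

u**2+12u+36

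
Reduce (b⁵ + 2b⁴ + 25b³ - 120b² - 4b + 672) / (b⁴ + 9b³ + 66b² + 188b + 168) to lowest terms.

(b² - 5b + 8)/(b + 2)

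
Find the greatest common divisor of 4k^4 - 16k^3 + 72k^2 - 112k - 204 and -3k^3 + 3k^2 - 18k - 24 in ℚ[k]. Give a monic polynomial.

Repeated division with remainder:
  4k^4 - 16k^3 + 72k^2 - 112k - 204 = (-(4/3)k + 4)(-3k^3 + 3k^2 - 18k - 24) + (36k^2 - 72k - 108)
  -3k^3 + 3k^2 - 18k - 24 = (-(1/12)k - 1/12)(36k^2 - 72k - 108) + (-33k - 33)
  36k^2 - 72k - 108 = (-(12/11)k + 36/11)(-33k - 33) + (0)
Last nonzero remainder: -33k - 33. Dividing through by -33 gives the monic gcd k + 1.

k + 1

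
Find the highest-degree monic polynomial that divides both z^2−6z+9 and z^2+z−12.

Euclidean algorithm in ℚ[z]:
  z^2−6z+9 = (z^2+z−12) + (−7z+21)
  z^2+z−12 = (−(1/7)z−4/7)(−7z+21) + (0)
Last nonzero remainder: −7z+21. Dividing through by −7 gives the monic gcd z−3.

z−3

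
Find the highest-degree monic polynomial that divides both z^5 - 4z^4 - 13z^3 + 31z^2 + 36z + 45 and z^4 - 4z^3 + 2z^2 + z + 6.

Apply the Euclidean algorithm:
  z^5 - 4z^4 - 13z^3 + 31z^2 + 36z + 45 = (z)(z^4 - 4z^3 + 2z^2 + z + 6) + (-15z^3 + 30z^2 + 30z + 45)
  z^4 - 4z^3 + 2z^2 + z + 6 = (-(1/15)z + 2/15)(-15z^3 + 30z^2 + 30z + 45) + (0)
Last nonzero remainder: -15z^3 + 30z^2 + 30z + 45. Dividing through by -15 gives the monic gcd z^3 - 2z^2 - 2z - 3.

z^3 - 2z^2 - 2z - 3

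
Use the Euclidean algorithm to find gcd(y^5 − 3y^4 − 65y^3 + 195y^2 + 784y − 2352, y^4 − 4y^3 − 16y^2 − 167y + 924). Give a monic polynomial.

Apply the Euclidean algorithm:
  y^5 − 3y^4 − 65y^3 + 195y^2 + 784y − 2352 = (y + 1)(y^4 − 4y^3 − 16y^2 − 167y + 924) + (−45y^3 + 378y^2 + 27y − 3276)
  y^4 − 4y^3 − 16y^2 − 167y + 924 = (−(1/45)y − 22/225)(−45y^3 + 378y^2 + 27y − 3276) + ((539/25)y^2 − (5929/25)y + 15092/25)
  −45y^3 + 378y^2 + 27y − 3276 = (−(1125/539)y − 2925/539)((539/25)y^2 − (5929/25)y + 15092/25) + (0)
Last nonzero remainder: (539/25)y^2 − (5929/25)y + 15092/25. Dividing through by 539/25 gives the monic gcd y^2 − 11y + 28.

y^2 − 11y + 28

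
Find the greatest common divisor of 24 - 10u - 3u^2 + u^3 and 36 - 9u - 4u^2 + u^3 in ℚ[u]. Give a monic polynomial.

Apply the Euclidean algorithm:
  u^3 - 3u^2 - 10u + 24 = (u^3 - 4u^2 - 9u + 36) + (u^2 - u - 12)
  u^3 - 4u^2 - 9u + 36 = (u - 3)(u^2 - u - 12) + (0)
The last nonzero remainder u^2 - u - 12 is already monic.

-12 - u + u^2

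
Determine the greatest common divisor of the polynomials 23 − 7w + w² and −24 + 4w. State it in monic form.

Euclidean algorithm in ℚ[w]:
  w² − 7w + 23 = ((1/4)w − 1/4)(4w − 24) + (17)
  4w − 24 = ((4/17)w − 24/17)(17) + (0)
The last nonzero remainder is the constant 17, so the polynomials are coprime and gcd = 1.

1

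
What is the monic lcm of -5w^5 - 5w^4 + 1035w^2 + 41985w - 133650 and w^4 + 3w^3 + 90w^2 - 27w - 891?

By polynomial division,
  -5w^5 - 5w^4 + 1035w^2 + 41985w - 133650 = (-5w + 10)(w^4 + 3w^3 + 90w^2 - 27w - 891) + (420w^3 + 37800w - 124740)
  w^4 + 3w^3 + 90w^2 - 27w - 891 = ((1/420)w + 1/140)(420w^3 + 37800w - 124740) + (0)
Last nonzero remainder: 420w^3 + 37800w - 124740. Dividing through by 420 gives the monic gcd w^3 + 90w - 297.
Then lcm(f, g) = f·g / gcd(f, g); expanding and making the result monic gives the answer.

w^6 + 4w^5 + 3w^4 - 207w^3 - 9018w^2 + 1539w + 80190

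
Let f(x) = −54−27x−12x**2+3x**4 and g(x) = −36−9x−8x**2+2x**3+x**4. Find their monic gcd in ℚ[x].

Euclidean algorithm in ℚ[x]:
  3x**4−12x**2−27x−54 = (3)(x**4+2x**3−8x**2−9x−36) + (−6x**3+12x**2+54)
  x**4+2x**3−8x**2−9x−36 = (−(1/6)x−2/3)(−6x**3+12x**2+54) + (0)
Last nonzero remainder: −6x**3+12x**2+54. Dividing through by −6 gives the monic gcd x**3−2x**2−9.

−9−2x**2+x**3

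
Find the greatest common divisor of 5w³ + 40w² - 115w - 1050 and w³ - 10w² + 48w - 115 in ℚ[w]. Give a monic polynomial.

w - 5

Repeated division with remainder:
  5w³ + 40w² - 115w - 1050 = (5)(w³ - 10w² + 48w - 115) + (90w² - 355w - 475)
  w³ - 10w² + 48w - 115 = ((1/90)w - 109/1620)(90w² - 355w - 475) + ((9523/324)w - 47615/324)
  90w² - 355w - 475 = ((29160/9523)w + 30780/9523)((9523/324)w - 47615/324) + (0)
Last nonzero remainder: (9523/324)w - 47615/324. Dividing through by 9523/324 gives the monic gcd w - 5.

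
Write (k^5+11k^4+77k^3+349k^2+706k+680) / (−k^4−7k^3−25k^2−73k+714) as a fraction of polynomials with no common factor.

(−k^3−8k^2−19k−20)/(k^2+4k−21)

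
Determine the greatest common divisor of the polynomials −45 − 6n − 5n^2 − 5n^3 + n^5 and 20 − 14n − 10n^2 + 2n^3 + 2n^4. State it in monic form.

Euclidean algorithm in ℚ[n]:
  n^5 − 5n^3 − 5n^2 − 6n − 45 = ((1/2)n − 1/2)(2n^4 + 2n^3 − 10n^2 − 14n + 20) + (n^3 − 3n^2 − 23n − 35)
  2n^4 + 2n^3 − 10n^2 − 14n + 20 = (2n + 8)(n^3 − 3n^2 − 23n − 35) + (60n^2 + 240n + 300)
  n^3 − 3n^2 − 23n − 35 = ((1/60)n − 7/60)(60n^2 + 240n + 300) + (0)
Last nonzero remainder: 60n^2 + 240n + 300. Dividing through by 60 gives the monic gcd n^2 + 4n + 5.

5 + 4n + n^2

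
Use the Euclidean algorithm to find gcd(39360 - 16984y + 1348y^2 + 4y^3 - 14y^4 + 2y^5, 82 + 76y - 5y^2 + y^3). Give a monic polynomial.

82 - 6y + y^2

Repeated division with remainder:
  2y^5 - 14y^4 + 4y^3 + 1348y^2 - 16984y + 39360 = (2y^2 - 4y - 168)(y^3 - 5y^2 + 76y + 82) + (648y^2 - 3888y + 53136)
  y^3 - 5y^2 + 76y + 82 = ((1/648)y + 1/648)(648y^2 - 3888y + 53136) + (0)
Last nonzero remainder: 648y^2 - 3888y + 53136. Dividing through by 648 gives the monic gcd y^2 - 6y + 82.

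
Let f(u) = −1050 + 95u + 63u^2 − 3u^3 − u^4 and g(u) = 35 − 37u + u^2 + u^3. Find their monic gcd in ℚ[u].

−35 + 2u + u^2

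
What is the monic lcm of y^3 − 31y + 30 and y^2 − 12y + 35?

Euclidean algorithm in ℚ[y]:
  y^3 − 31y + 30 = (y + 12)(y^2 − 12y + 35) + (78y − 390)
  y^2 − 12y + 35 = ((1/78)y − 7/78)(78y − 390) + (0)
Last nonzero remainder: 78y − 390. Dividing through by 78 gives the monic gcd y − 5.
Then lcm(f, g) = f·g / gcd(f, g); expanding and making the result monic gives the answer.

y^4 − 7y^3 − 31y^2 + 247y − 210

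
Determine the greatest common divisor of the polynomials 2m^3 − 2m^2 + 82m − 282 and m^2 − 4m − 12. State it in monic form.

Euclidean algorithm in ℚ[m]:
  2m^3 − 2m^2 + 82m − 282 = (2m + 6)(m^2 − 4m − 12) + (130m − 210)
  m^2 − 4m − 12 = ((1/130)m − 31/1690)(130m − 210) + (−2679/169)
  130m − 210 = (−(21970/2679)m + 11830/893)(−2679/169) + (0)
The last nonzero remainder is the constant −2679/169, so the polynomials are coprime and gcd = 1.

1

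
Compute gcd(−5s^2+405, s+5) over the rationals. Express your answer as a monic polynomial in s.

1

Apply the Euclidean algorithm:
  −5s^2+405 = (−5s+25)(s+5) + (280)
  s+5 = ((1/280)s+1/56)(280) + (0)
The last nonzero remainder is the constant 280, so the polynomials are coprime and gcd = 1.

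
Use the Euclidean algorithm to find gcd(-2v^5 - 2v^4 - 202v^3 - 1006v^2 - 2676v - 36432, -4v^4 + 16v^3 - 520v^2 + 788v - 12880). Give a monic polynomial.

Euclidean algorithm in ℚ[v]:
  -2v^5 - 2v^4 - 202v^3 - 1006v^2 - 2676v - 36432 = ((1/2)v + 5/2)(-4v^4 + 16v^3 - 520v^2 + 788v - 12880) + (18v^3 - 100v^2 + 1794v - 4232)
  -4v^4 + 16v^3 - 520v^2 + 788v - 12880 = (-(2/9)v - 28/81)(18v^3 - 100v^2 + 1794v - 4232) + (-(12628/81)v^2 + (12628/27)v - 1161776/81)
  18v^3 - 100v^2 + 1794v - 4232 = (-(729/6314)v + 1863/6314)(-(12628/81)v^2 + (12628/27)v - 1161776/81) + (0)
Last nonzero remainder: -(12628/81)v^2 + (12628/27)v - 1161776/81. Dividing through by -12628/81 gives the monic gcd v^2 - 3v + 92.

v^2 - 3v + 92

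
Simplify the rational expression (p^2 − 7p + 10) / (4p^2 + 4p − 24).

Euclidean algorithm in ℚ[p]:
  p^2 − 7p + 10 = (1/4)(4p^2 + 4p − 24) + (−8p + 16)
  4p^2 + 4p − 24 = (−(1/2)p − 3/2)(−8p + 16) + (0)
Last nonzero remainder: −8p + 16. Dividing through by −8 gives the monic gcd p − 2.
Cancel p − 2 from numerator and denominator to get the reduced form.

(p − 5)/(4p + 12)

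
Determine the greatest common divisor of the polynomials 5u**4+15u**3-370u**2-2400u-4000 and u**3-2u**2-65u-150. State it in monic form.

u**2-5u-50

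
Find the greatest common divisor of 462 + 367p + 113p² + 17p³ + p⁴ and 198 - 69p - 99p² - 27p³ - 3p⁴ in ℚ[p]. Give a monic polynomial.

Repeated division with remainder:
  p⁴ + 17p³ + 113p² + 367p + 462 = (-1/3)(-3p⁴ - 27p³ - 99p² - 69p + 198) + (8p³ + 80p² + 344p + 528)
  -3p⁴ - 27p³ - 99p² - 69p + 198 = (-(3/8)p + 3/8)(8p³ + 80p² + 344p + 528) + (0)
Last nonzero remainder: 8p³ + 80p² + 344p + 528. Dividing through by 8 gives the monic gcd p³ + 10p² + 43p + 66.

66 + 43p + 10p² + p³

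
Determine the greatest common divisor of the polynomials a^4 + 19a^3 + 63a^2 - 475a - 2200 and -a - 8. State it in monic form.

Apply the Euclidean algorithm:
  a^4 + 19a^3 + 63a^2 - 475a - 2200 = (-a^3 - 11a^2 + 25a + 275)(-a - 8) + (0)
Last nonzero remainder: -a - 8. Dividing through by -1 gives the monic gcd a + 8.

a + 8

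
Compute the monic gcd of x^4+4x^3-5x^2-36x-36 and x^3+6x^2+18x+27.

By polynomial division,
  x^4+4x^3-5x^2-36x-36 = (x-2)(x^3+6x^2+18x+27) + (-11x^2-27x+18)
  x^3+6x^2+18x+27 = (-(1/11)x-39/121)(-11x^2-27x+18) + ((1323/121)x+3969/121)
  -11x^2-27x+18 = (-(1331/1323)x+242/441)((1323/121)x+3969/121) + (0)
Last nonzero remainder: (1323/121)x+3969/121. Dividing through by 1323/121 gives the monic gcd x+3.

x+3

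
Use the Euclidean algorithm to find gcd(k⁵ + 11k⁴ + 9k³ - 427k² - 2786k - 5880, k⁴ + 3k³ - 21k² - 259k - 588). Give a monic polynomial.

k³ - 21k - 196

By polynomial division,
  k⁵ + 11k⁴ + 9k³ - 427k² - 2786k - 5880 = (k + 8)(k⁴ + 3k³ - 21k² - 259k - 588) + (6k³ - 126k - 1176)
  k⁴ + 3k³ - 21k² - 259k - 588 = ((1/6)k + 1/2)(6k³ - 126k - 1176) + (0)
Last nonzero remainder: 6k³ - 126k - 1176. Dividing through by 6 gives the monic gcd k³ - 21k - 196.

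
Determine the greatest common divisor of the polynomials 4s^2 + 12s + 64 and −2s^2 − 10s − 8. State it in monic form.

Repeated division with remainder:
  4s^2 + 12s + 64 = (−2)(−2s^2 − 10s − 8) + (−8s + 48)
  −2s^2 − 10s − 8 = ((1/4)s + 11/4)(−8s + 48) + (−140)
  −8s + 48 = ((2/35)s − 12/35)(−140) + (0)
The last nonzero remainder is the constant −140, so the polynomials are coprime and gcd = 1.

1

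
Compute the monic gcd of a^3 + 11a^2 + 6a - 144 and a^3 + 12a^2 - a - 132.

a - 3

Apply the Euclidean algorithm:
  a^3 + 11a^2 + 6a - 144 = (a^3 + 12a^2 - a - 132) + (-a^2 + 7a - 12)
  a^3 + 12a^2 - a - 132 = (-a - 19)(-a^2 + 7a - 12) + (120a - 360)
  -a^2 + 7a - 12 = (-(1/120)a + 1/30)(120a - 360) + (0)
Last nonzero remainder: 120a - 360. Dividing through by 120 gives the monic gcd a - 3.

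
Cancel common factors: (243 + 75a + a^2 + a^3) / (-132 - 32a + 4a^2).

(81 - 2a + a^2)/(-44 + 4a)

Repeated division with remainder:
  a^3 + a^2 + 75a + 243 = ((1/4)a + 9/4)(4a^2 - 32a - 132) + (180a + 540)
  4a^2 - 32a - 132 = ((1/45)a - 11/45)(180a + 540) + (0)
Last nonzero remainder: 180a + 540. Dividing through by 180 gives the monic gcd a + 3.
Cancel a + 3 from numerator and denominator to get the reduced form.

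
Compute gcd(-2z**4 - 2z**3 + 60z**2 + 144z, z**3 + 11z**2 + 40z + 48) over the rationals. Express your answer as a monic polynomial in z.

z**2 + 7z + 12

Apply the Euclidean algorithm:
  -2z**4 - 2z**3 + 60z**2 + 144z = (-2z + 20)(z**3 + 11z**2 + 40z + 48) + (-80z**2 - 560z - 960)
  z**3 + 11z**2 + 40z + 48 = (-(1/80)z - 1/20)(-80z**2 - 560z - 960) + (0)
Last nonzero remainder: -80z**2 - 560z - 960. Dividing through by -80 gives the monic gcd z**2 + 7z + 12.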